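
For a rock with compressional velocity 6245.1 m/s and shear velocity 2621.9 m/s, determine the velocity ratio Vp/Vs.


Vp/Vs = 6245.1 / 2621.9
= 2.3819

2.3819


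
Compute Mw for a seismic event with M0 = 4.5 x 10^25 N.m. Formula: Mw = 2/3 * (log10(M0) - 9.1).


log10(M0) = log10(4.5 x 10^25) = 25.6532
Mw = 2/3 * (25.6532 - 9.1)
= 2/3 * 16.5532
= 11.04

11.04


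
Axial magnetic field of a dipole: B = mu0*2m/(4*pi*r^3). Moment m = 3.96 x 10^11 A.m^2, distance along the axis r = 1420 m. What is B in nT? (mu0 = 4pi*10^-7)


m = 3.96 x 10^11 = 396000000000 A.m^2
2m = 792000000000 A.m^2
r^3 = 1420^3 = 2863288000
B = (4pi*10^-7) * 792000000000 / (4*pi * 2863288000) * 1e9
= 995256.552657 / 35981138183.65 * 1e9
= 27660.5078 nT

27660.5078


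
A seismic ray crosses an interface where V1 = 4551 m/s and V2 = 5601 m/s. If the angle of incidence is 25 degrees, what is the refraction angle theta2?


sin(theta1) = sin(25 deg) = 0.422618
sin(theta2) = V2/V1 * sin(theta1) = 5601/4551 * 0.422618 = 0.520124
theta2 = arcsin(0.520124) = 31.3406 degrees

31.3406


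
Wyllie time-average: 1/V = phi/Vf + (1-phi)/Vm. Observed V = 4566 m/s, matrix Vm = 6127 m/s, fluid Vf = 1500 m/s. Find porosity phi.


1/V - 1/Vm = 1/4566 - 1/6127 = 5.58e-05
1/Vf - 1/Vm = 1/1500 - 1/6127 = 0.00050345
phi = 5.58e-05 / 0.00050345 = 0.1108

0.1108


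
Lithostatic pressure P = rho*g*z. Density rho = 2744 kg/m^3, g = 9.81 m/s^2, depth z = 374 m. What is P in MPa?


P = rho * g * z / 1e6
= 2744 * 9.81 * 374 / 1e6
= 10067571.36 / 1e6
= 10.0676 MPa

10.0676


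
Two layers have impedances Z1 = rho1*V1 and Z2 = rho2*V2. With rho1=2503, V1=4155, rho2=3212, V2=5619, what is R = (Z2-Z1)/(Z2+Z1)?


Z1 = 2503 * 4155 = 10399965
Z2 = 3212 * 5619 = 18048228
R = (18048228 - 10399965) / (18048228 + 10399965) = 7648263 / 28448193 = 0.2688

0.2688


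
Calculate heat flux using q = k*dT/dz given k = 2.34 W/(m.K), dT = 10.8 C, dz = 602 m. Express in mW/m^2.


q = k * dT / dz * 1000
= 2.34 * 10.8 / 602 * 1000
= 0.04198 * 1000
= 41.9801 mW/m^2

41.9801


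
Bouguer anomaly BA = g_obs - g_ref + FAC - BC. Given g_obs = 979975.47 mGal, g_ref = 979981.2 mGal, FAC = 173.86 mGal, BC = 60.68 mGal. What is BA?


BA = g_obs - g_ref + FAC - BC
= 979975.47 - 979981.2 + 173.86 - 60.68
= 107.45 mGal

107.45


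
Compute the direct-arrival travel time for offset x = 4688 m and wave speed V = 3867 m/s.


t = x / V
= 4688 / 3867
= 1.2123 s

1.2123


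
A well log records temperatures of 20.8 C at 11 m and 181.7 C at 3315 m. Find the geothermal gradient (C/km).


dT = 181.7 - 20.8 = 160.9 C
dz = 3315 - 11 = 3304 m
gradient = dT/dz * 1000 = 160.9/3304 * 1000 = 48.6985 C/km

48.6985


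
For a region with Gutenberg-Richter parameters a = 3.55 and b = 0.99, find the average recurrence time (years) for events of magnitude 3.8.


log10(N) = 3.55 - 0.99*3.8 = -0.212
N = 10^-0.212 = 0.613762
T = 1/N = 1/0.613762 = 1.6293 years

1.6293


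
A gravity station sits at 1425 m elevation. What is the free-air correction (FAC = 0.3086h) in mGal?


FAC = 0.3086 * h
= 0.3086 * 1425
= 439.755 mGal

439.755


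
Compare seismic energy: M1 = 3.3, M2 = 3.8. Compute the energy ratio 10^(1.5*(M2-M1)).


M2 - M1 = 3.8 - 3.3 = 0.5
1.5 * 0.5 = 0.75
ratio = 10^0.75 = 5.62

5.62


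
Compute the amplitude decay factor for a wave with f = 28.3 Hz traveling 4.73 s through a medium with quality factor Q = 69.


pi*f*t/Q = pi*28.3*4.73/69 = 6.094644
A/A0 = exp(-6.094644) = 0.002255

0.002255


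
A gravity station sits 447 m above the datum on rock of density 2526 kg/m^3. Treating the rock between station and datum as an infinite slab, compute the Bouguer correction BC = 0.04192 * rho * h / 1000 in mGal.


BC = 0.04192 * rho * h / 1000
= 0.04192 * 2526 * 447 / 1000
= 47.3328 mGal

47.3328


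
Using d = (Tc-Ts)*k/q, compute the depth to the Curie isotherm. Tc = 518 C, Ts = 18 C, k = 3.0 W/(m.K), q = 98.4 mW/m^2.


T_Curie - T_surf = 518 - 18 = 500 C
Convert q to W/m^2: 98.4 mW/m^2 = 0.0984 W/m^2
d = 500 * 3.0 / 0.0984 = 15243.9 m

15243.9


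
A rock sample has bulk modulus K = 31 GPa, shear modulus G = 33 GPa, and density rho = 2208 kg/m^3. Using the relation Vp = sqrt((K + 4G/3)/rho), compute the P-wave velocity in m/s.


First compute the effective modulus:
K + 4G/3 = 31e9 + 4*33e9/3 = 75000000000.0 Pa
Then divide by density:
75000000000.0 / 2208 = 33967391.3043 Pa/(kg/m^3)
Take the square root:
Vp = sqrt(33967391.3043) = 5828.16 m/s

5828.16


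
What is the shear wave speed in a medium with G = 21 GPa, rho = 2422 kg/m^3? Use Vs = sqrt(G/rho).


Convert G to Pa: G = 21e9 Pa
Compute G/rho = 21e9 / 2422 = 8670520.2312
Vs = sqrt(8670520.2312) = 2944.57 m/s

2944.57


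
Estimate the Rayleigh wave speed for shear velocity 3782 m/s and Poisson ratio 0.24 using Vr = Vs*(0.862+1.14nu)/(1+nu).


Numerator factor = 0.862 + 1.14*0.24 = 1.1356
Denominator = 1 + 0.24 = 1.24
Vr = 3782 * 1.1356 / 1.24 = 3463.58 m/s

3463.58


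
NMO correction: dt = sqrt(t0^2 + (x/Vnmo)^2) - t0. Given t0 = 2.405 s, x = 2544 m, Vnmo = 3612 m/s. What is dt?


x/Vnmo = 2544/3612 = 0.704319
(x/Vnmo)^2 = 0.496065
t0^2 = 5.784025
sqrt(5.784025 + 0.496065) = 2.506011
dt = 2.506011 - 2.405 = 0.101011

0.101011


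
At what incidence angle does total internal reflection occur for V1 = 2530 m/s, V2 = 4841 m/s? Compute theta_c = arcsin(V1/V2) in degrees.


V1/V2 = 2530/4841 = 0.522619
theta_c = arcsin(0.522619) = 31.5081 degrees

31.5081


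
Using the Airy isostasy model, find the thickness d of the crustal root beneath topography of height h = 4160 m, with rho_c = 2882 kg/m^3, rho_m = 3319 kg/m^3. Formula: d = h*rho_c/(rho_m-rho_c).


rho_m - rho_c = 3319 - 2882 = 437
d = 4160 * 2882 / 437
= 11989120 / 437
= 27435.06 m

27435.06


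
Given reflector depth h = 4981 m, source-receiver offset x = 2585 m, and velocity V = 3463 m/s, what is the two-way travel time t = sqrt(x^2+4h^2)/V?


x^2 + 4h^2 = 2585^2 + 4*4981^2 = 6682225 + 99241444 = 105923669
sqrt(105923669) = 10291.9225
t = 10291.9225 / 3463 = 2.972 s

2.972


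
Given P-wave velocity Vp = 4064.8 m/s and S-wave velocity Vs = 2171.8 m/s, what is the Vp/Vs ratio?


Vp/Vs = 4064.8 / 2171.8
= 1.8716

1.8716


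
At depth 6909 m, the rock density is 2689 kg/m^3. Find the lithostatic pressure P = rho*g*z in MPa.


P = rho * g * z / 1e6
= 2689 * 9.81 * 6909 / 1e6
= 182253132.81 / 1e6
= 182.2531 MPa

182.2531


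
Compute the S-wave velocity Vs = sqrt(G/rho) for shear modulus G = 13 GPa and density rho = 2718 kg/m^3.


Convert G to Pa: G = 13e9 Pa
Compute G/rho = 13e9 / 2718 = 4782928.624
Vs = sqrt(4782928.624) = 2186.99 m/s

2186.99


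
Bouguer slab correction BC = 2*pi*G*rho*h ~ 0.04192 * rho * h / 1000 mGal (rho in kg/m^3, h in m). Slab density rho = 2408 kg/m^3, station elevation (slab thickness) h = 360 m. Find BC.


BC = 0.04192 * rho * h / 1000
= 0.04192 * 2408 * 360 / 1000
= 36.3396 mGal

36.3396


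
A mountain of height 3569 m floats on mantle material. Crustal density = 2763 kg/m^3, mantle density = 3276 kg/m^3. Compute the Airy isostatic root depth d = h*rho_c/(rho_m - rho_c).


rho_m - rho_c = 3276 - 2763 = 513
d = 3569 * 2763 / 513
= 9861147 / 513
= 19222.51 m

19222.51


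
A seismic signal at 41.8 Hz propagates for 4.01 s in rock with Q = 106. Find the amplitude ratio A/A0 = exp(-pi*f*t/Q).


pi*f*t/Q = pi*41.8*4.01/106 = 4.967806
A/A0 = exp(-4.967806) = 0.006958

0.006958


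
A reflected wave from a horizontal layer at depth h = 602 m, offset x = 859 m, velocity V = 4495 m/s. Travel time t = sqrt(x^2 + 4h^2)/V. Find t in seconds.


x^2 + 4h^2 = 859^2 + 4*602^2 = 737881 + 1449616 = 2187497
sqrt(2187497) = 1479.0189
t = 1479.0189 / 4495 = 0.329 s

0.329


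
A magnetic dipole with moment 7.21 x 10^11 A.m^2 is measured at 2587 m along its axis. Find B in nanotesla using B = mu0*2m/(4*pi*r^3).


m = 7.21 x 10^11 = 721000000000 A.m^2
2m = 1442000000000 A.m^2
r^3 = 2587^3 = 17313676003
B = (4pi*10^-7) * 1442000000000 / (4*pi * 17313676003) * 1e9
= 1812070.642591 / 217570069350.63 * 1e9
= 8328.6761 nT

8328.6761


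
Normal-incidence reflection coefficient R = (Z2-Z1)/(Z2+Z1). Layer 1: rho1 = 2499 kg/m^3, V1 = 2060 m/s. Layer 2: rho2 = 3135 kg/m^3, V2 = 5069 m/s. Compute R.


Z1 = 2499 * 2060 = 5147940
Z2 = 3135 * 5069 = 15891315
R = (15891315 - 5147940) / (15891315 + 5147940) = 10743375 / 21039255 = 0.5106

0.5106


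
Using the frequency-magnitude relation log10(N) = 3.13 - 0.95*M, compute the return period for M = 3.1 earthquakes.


log10(N) = 3.13 - 0.95*3.1 = 0.185
N = 10^0.185 = 1.531087
T = 1/N = 1/1.531087 = 0.6531 years

0.6531


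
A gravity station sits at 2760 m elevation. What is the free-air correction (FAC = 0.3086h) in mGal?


FAC = 0.3086 * h
= 0.3086 * 2760
= 851.736 mGal

851.736


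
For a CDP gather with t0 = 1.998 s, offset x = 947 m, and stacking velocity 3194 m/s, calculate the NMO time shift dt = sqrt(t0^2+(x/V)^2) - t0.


x/Vnmo = 947/3194 = 0.296493
(x/Vnmo)^2 = 0.087908
t0^2 = 3.992004
sqrt(3.992004 + 0.087908) = 2.019879
dt = 2.019879 - 1.998 = 0.021879

0.021879


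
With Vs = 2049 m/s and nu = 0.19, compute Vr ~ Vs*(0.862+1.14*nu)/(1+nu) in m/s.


Numerator factor = 0.862 + 1.14*0.19 = 1.0786
Denominator = 1 + 0.19 = 1.19
Vr = 2049 * 1.0786 / 1.19 = 1857.19 m/s

1857.19


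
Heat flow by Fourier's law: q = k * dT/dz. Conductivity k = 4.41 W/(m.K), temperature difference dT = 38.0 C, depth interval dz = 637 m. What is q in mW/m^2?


q = k * dT / dz * 1000
= 4.41 * 38.0 / 637 * 1000
= 0.263077 * 1000
= 263.0769 mW/m^2

263.0769


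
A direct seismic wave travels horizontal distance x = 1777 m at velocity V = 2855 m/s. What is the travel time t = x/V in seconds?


t = x / V
= 1777 / 2855
= 0.6224 s

0.6224


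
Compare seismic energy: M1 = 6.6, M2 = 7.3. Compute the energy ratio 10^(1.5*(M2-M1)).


M2 - M1 = 7.3 - 6.6 = 0.7
1.5 * 0.7 = 1.05
ratio = 10^1.05 = 11.22

11.22


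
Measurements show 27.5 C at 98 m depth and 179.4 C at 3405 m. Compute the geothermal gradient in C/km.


dT = 179.4 - 27.5 = 151.9 C
dz = 3405 - 98 = 3307 m
gradient = dT/dz * 1000 = 151.9/3307 * 1000 = 45.9329 C/km

45.9329


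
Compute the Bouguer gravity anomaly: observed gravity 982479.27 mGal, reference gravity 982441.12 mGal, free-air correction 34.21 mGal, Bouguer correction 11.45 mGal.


BA = g_obs - g_ref + FAC - BC
= 982479.27 - 982441.12 + 34.21 - 11.45
= 60.91 mGal

60.91


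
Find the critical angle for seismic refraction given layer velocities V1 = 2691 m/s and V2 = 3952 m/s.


V1/V2 = 2691/3952 = 0.680921
theta_c = arcsin(0.680921) = 42.9157 degrees

42.9157


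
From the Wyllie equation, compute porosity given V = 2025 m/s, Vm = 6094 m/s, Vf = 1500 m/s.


1/V - 1/Vm = 1/2025 - 1/6094 = 0.00032973
1/Vf - 1/Vm = 1/1500 - 1/6094 = 0.00050257
phi = 0.00032973 / 0.00050257 = 0.6561

0.6561


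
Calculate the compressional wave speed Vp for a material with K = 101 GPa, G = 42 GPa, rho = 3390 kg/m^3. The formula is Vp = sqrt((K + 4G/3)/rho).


First compute the effective modulus:
K + 4G/3 = 101e9 + 4*42e9/3 = 157000000000.0 Pa
Then divide by density:
157000000000.0 / 3390 = 46312684.3658 Pa/(kg/m^3)
Take the square root:
Vp = sqrt(46312684.3658) = 6805.34 m/s

6805.34


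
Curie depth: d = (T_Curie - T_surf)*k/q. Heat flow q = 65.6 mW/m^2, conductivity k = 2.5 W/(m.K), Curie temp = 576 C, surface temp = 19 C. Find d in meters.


T_Curie - T_surf = 576 - 19 = 557 C
Convert q to W/m^2: 65.6 mW/m^2 = 0.0656 W/m^2
d = 557 * 2.5 / 0.0656 = 21227.13 m

21227.13


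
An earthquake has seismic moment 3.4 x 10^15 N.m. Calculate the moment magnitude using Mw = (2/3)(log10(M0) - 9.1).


log10(M0) = log10(3.4 x 10^15) = 15.5315
Mw = 2/3 * (15.5315 - 9.1)
= 2/3 * 6.4315
= 4.29

4.29


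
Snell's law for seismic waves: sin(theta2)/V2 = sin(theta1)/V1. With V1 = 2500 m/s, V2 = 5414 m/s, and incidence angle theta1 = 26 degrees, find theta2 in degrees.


sin(theta1) = sin(26 deg) = 0.438371
sin(theta2) = V2/V1 * sin(theta1) = 5414/2500 * 0.438371 = 0.949337
theta2 = arcsin(0.949337) = 71.6838 degrees

71.6838


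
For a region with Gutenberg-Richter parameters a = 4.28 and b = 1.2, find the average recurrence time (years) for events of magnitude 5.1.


log10(N) = 4.28 - 1.2*5.1 = -1.84
N = 10^-1.84 = 0.014454
T = 1/N = 1/0.014454 = 69.1831 years

69.1831


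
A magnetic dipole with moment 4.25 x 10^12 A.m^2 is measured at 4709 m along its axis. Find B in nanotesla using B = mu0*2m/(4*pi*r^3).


m = 4.25 x 10^12 = 4250000000000 A.m^2
2m = 8500000000000 A.m^2
r^3 = 4709^3 = 104420572829
B = (4pi*10^-7) * 8500000000000 / (4*pi * 104420572829) * 1e9
= 10681415.022205 / 1312187617932.9 * 1e9
= 8140.1584 nT

8140.1584


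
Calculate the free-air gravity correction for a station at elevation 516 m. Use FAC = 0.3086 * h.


FAC = 0.3086 * h
= 0.3086 * 516
= 159.2376 mGal

159.2376


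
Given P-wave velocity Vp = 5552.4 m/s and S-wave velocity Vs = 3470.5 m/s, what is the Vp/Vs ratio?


Vp/Vs = 5552.4 / 3470.5
= 1.5999

1.5999


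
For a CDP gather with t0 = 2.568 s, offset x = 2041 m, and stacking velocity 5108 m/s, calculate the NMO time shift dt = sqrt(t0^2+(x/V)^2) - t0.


x/Vnmo = 2041/5108 = 0.399569
(x/Vnmo)^2 = 0.159656
t0^2 = 6.594624
sqrt(6.594624 + 0.159656) = 2.5989
dt = 2.5989 - 2.568 = 0.0309

0.0309


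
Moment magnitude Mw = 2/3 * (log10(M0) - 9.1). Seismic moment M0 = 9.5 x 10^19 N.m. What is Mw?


log10(M0) = log10(9.5 x 10^19) = 19.9777
Mw = 2/3 * (19.9777 - 9.1)
= 2/3 * 10.8777
= 7.25

7.25


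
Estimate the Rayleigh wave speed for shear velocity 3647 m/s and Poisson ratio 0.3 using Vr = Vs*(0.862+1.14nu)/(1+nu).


Numerator factor = 0.862 + 1.14*0.3 = 1.204
Denominator = 1 + 0.3 = 1.3
Vr = 3647 * 1.204 / 1.3 = 3377.68 m/s

3377.68


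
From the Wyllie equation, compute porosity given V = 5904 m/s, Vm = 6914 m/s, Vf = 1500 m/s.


1/V - 1/Vm = 1/5904 - 1/6914 = 2.474e-05
1/Vf - 1/Vm = 1/1500 - 1/6914 = 0.00052203
phi = 2.474e-05 / 0.00052203 = 0.0474

0.0474


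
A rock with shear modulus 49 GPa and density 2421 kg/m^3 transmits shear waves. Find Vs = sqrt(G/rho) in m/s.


Convert G to Pa: G = 49e9 Pa
Compute G/rho = 49e9 / 2421 = 20239570.4254
Vs = sqrt(20239570.4254) = 4498.84 m/s

4498.84


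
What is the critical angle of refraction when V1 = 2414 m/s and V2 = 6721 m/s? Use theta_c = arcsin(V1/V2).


V1/V2 = 2414/6721 = 0.359173
theta_c = arcsin(0.359173) = 21.0494 degrees

21.0494


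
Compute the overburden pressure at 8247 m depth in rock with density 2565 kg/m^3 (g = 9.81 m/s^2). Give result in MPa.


P = rho * g * z / 1e6
= 2565 * 9.81 * 8247 / 1e6
= 207516374.55 / 1e6
= 207.5164 MPa

207.5164


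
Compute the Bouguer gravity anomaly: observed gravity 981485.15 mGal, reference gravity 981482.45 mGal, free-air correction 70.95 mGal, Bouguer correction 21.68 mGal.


BA = g_obs - g_ref + FAC - BC
= 981485.15 - 981482.45 + 70.95 - 21.68
= 51.97 mGal

51.97


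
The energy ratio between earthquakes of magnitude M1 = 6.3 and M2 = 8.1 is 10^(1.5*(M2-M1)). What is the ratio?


M2 - M1 = 8.1 - 6.3 = 1.8
1.5 * 1.8 = 2.7
ratio = 10^2.7 = 501.19

501.19


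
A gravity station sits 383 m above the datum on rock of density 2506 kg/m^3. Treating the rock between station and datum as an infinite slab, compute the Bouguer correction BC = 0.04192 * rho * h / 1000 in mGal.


BC = 0.04192 * rho * h / 1000
= 0.04192 * 2506 * 383 / 1000
= 40.2347 mGal

40.2347


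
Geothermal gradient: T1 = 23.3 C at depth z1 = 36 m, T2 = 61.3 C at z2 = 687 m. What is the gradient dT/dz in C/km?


dT = 61.3 - 23.3 = 38.0 C
dz = 687 - 36 = 651 m
gradient = dT/dz * 1000 = 38.0/651 * 1000 = 58.3717 C/km

58.3717


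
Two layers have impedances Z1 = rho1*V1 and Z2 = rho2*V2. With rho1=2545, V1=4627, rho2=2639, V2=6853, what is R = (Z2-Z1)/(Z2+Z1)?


Z1 = 2545 * 4627 = 11775715
Z2 = 2639 * 6853 = 18085067
R = (18085067 - 11775715) / (18085067 + 11775715) = 6309352 / 29860782 = 0.2113

0.2113


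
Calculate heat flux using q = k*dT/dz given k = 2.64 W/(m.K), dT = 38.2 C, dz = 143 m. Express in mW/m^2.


q = k * dT / dz * 1000
= 2.64 * 38.2 / 143 * 1000
= 0.705231 * 1000
= 705.2308 mW/m^2

705.2308


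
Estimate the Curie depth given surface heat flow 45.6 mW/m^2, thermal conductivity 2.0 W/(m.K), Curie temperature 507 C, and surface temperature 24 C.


T_Curie - T_surf = 507 - 24 = 483 C
Convert q to W/m^2: 45.6 mW/m^2 = 0.0456 W/m^2
d = 483 * 2.0 / 0.0456 = 21184.21 m

21184.21


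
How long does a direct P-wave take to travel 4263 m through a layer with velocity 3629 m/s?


t = x / V
= 4263 / 3629
= 1.1747 s

1.1747


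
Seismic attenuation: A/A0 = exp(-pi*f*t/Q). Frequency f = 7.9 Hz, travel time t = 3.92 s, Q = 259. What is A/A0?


pi*f*t/Q = pi*7.9*3.92/259 = 0.375633
A/A0 = exp(-0.375633) = 0.686855

0.686855


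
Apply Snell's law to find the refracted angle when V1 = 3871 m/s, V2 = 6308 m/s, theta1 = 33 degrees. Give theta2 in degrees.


sin(theta1) = sin(33 deg) = 0.544639
sin(theta2) = V2/V1 * sin(theta1) = 6308/3871 * 0.544639 = 0.887518
theta2 = arcsin(0.887518) = 62.563 degrees

62.563


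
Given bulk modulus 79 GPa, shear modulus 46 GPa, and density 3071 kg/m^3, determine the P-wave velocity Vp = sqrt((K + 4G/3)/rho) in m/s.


First compute the effective modulus:
K + 4G/3 = 79e9 + 4*46e9/3 = 140333333333.33 Pa
Then divide by density:
140333333333.33 / 3071 = 45696298.7083 Pa/(kg/m^3)
Take the square root:
Vp = sqrt(45696298.7083) = 6759.9 m/s

6759.9


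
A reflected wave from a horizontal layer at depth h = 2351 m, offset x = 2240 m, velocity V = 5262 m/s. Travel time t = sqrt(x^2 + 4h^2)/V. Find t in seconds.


x^2 + 4h^2 = 2240^2 + 4*2351^2 = 5017600 + 22108804 = 27126404
sqrt(27126404) = 5208.3015
t = 5208.3015 / 5262 = 0.9898 s

0.9898


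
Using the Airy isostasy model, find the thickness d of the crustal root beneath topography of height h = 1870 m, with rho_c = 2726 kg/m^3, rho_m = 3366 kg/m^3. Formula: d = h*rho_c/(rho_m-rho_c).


rho_m - rho_c = 3366 - 2726 = 640
d = 1870 * 2726 / 640
= 5097620 / 640
= 7965.03 m

7965.03


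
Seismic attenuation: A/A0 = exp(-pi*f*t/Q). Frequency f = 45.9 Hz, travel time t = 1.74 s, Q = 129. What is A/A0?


pi*f*t/Q = pi*45.9*1.74/129 = 1.945011
A/A0 = exp(-1.945011) = 0.142986

0.142986


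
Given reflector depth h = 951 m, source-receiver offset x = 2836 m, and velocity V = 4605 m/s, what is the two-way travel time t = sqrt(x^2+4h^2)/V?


x^2 + 4h^2 = 2836^2 + 4*951^2 = 8042896 + 3617604 = 11660500
sqrt(11660500) = 3414.7474
t = 3414.7474 / 4605 = 0.7415 s

0.7415


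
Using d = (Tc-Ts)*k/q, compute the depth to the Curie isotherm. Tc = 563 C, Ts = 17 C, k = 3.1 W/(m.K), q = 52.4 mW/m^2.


T_Curie - T_surf = 563 - 17 = 546 C
Convert q to W/m^2: 52.4 mW/m^2 = 0.0524 W/m^2
d = 546 * 3.1 / 0.0524 = 32301.53 m

32301.53


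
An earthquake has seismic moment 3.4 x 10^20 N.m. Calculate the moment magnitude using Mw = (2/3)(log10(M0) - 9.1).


log10(M0) = log10(3.4 x 10^20) = 20.5315
Mw = 2/3 * (20.5315 - 9.1)
= 2/3 * 11.4315
= 7.62

7.62


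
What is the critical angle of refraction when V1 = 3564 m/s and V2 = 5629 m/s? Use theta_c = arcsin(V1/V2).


V1/V2 = 3564/5629 = 0.63315
theta_c = arcsin(0.63315) = 39.2829 degrees

39.2829


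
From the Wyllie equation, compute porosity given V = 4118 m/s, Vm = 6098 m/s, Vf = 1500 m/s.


1/V - 1/Vm = 1/4118 - 1/6098 = 7.885e-05
1/Vf - 1/Vm = 1/1500 - 1/6098 = 0.00050268
phi = 7.885e-05 / 0.00050268 = 0.1569

0.1569


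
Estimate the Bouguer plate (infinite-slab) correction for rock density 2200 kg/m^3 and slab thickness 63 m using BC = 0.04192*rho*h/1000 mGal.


BC = 0.04192 * rho * h / 1000
= 0.04192 * 2200 * 63 / 1000
= 5.8101 mGal

5.8101


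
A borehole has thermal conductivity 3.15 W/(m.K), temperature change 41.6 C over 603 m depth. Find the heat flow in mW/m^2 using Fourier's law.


q = k * dT / dz * 1000
= 3.15 * 41.6 / 603 * 1000
= 0.217313 * 1000
= 217.3134 mW/m^2

217.3134


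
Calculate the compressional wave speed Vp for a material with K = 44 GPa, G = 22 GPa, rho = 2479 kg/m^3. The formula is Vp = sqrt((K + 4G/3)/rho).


First compute the effective modulus:
K + 4G/3 = 44e9 + 4*22e9/3 = 73333333333.33 Pa
Then divide by density:
73333333333.33 / 2479 = 29581820.6266 Pa/(kg/m^3)
Take the square root:
Vp = sqrt(29581820.6266) = 5438.92 m/s

5438.92


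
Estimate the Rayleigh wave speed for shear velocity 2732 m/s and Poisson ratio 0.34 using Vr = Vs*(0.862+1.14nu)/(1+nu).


Numerator factor = 0.862 + 1.14*0.34 = 1.2496
Denominator = 1 + 0.34 = 1.34
Vr = 2732 * 1.2496 / 1.34 = 2547.69 m/s

2547.69


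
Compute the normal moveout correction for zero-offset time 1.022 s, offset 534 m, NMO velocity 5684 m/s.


x/Vnmo = 534/5684 = 0.093948
(x/Vnmo)^2 = 0.008826
t0^2 = 1.044484
sqrt(1.044484 + 0.008826) = 1.026309
dt = 1.026309 - 1.022 = 0.004309

0.004309


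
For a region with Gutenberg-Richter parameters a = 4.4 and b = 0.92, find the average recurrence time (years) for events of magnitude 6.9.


log10(N) = 4.4 - 0.92*6.9 = -1.948
N = 10^-1.948 = 0.011272
T = 1/N = 1/0.011272 = 88.7156 years

88.7156


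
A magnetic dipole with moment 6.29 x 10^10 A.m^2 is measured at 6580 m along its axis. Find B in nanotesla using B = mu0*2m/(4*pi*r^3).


m = 6.29 x 10^10 = 62900000000 A.m^2
2m = 125800000000 A.m^2
r^3 = 6580^3 = 284890312000
B = (4pi*10^-7) * 125800000000 / (4*pi * 284890312000) * 1e9
= 158084.942329 / 3580037245032.42 * 1e9
= 44.1573 nT

44.1573


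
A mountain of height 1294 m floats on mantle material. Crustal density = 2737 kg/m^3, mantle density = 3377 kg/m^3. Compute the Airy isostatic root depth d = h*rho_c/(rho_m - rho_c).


rho_m - rho_c = 3377 - 2737 = 640
d = 1294 * 2737 / 640
= 3541678 / 640
= 5533.87 m

5533.87


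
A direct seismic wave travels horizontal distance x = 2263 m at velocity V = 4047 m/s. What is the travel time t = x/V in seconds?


t = x / V
= 2263 / 4047
= 0.5592 s

0.5592


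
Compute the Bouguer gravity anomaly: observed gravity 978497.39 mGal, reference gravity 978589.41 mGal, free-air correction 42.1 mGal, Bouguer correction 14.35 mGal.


BA = g_obs - g_ref + FAC - BC
= 978497.39 - 978589.41 + 42.1 - 14.35
= -64.27 mGal

-64.27


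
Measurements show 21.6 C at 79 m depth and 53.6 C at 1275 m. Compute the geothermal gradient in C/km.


dT = 53.6 - 21.6 = 32.0 C
dz = 1275 - 79 = 1196 m
gradient = dT/dz * 1000 = 32.0/1196 * 1000 = 26.7559 C/km

26.7559


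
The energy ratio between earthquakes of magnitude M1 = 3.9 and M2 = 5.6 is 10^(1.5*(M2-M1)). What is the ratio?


M2 - M1 = 5.6 - 3.9 = 1.7
1.5 * 1.7 = 2.55
ratio = 10^2.55 = 354.81

354.81


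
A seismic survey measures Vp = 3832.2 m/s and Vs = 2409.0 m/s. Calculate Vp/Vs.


Vp/Vs = 3832.2 / 2409.0
= 1.5908

1.5908


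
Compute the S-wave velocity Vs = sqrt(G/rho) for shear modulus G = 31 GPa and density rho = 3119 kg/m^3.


Convert G to Pa: G = 31e9 Pa
Compute G/rho = 31e9 / 3119 = 9939083.0394
Vs = sqrt(9939083.0394) = 3152.63 m/s

3152.63


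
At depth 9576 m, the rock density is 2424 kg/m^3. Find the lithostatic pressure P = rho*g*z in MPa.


P = rho * g * z / 1e6
= 2424 * 9.81 * 9576 / 1e6
= 227711917.44 / 1e6
= 227.7119 MPa

227.7119


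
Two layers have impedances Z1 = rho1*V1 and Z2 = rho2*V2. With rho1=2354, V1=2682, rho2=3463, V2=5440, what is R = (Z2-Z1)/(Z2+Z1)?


Z1 = 2354 * 2682 = 6313428
Z2 = 3463 * 5440 = 18838720
R = (18838720 - 6313428) / (18838720 + 6313428) = 12525292 / 25152148 = 0.498

0.498


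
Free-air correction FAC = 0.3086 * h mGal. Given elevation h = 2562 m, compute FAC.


FAC = 0.3086 * h
= 0.3086 * 2562
= 790.6332 mGal

790.6332


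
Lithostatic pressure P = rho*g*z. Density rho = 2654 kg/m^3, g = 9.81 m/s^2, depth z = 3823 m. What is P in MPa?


P = rho * g * z / 1e6
= 2654 * 9.81 * 3823 / 1e6
= 99534634.02 / 1e6
= 99.5346 MPa

99.5346


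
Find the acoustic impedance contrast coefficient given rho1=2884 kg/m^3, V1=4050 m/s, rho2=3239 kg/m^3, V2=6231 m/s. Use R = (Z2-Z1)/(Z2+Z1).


Z1 = 2884 * 4050 = 11680200
Z2 = 3239 * 6231 = 20182209
R = (20182209 - 11680200) / (20182209 + 11680200) = 8502009 / 31862409 = 0.2668

0.2668


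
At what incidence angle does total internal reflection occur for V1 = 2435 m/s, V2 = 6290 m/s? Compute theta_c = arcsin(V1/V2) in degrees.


V1/V2 = 2435/6290 = 0.387122
theta_c = arcsin(0.387122) = 22.7756 degrees

22.7756


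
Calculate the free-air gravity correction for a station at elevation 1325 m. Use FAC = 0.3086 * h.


FAC = 0.3086 * h
= 0.3086 * 1325
= 408.895 mGal

408.895


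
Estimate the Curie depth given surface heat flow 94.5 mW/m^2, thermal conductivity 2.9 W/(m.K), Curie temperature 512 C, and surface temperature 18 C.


T_Curie - T_surf = 512 - 18 = 494 C
Convert q to W/m^2: 94.5 mW/m^2 = 0.0945 W/m^2
d = 494 * 2.9 / 0.0945 = 15159.79 m

15159.79


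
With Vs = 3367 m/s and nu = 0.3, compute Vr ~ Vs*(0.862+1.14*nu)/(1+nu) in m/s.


Numerator factor = 0.862 + 1.14*0.3 = 1.204
Denominator = 1 + 0.3 = 1.3
Vr = 3367 * 1.204 / 1.3 = 3118.36 m/s

3118.36


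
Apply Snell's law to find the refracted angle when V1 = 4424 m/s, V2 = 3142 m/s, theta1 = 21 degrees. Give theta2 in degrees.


sin(theta1) = sin(21 deg) = 0.358368
sin(theta2) = V2/V1 * sin(theta1) = 3142/4424 * 0.358368 = 0.254519
theta2 = arcsin(0.254519) = 14.7451 degrees

14.7451


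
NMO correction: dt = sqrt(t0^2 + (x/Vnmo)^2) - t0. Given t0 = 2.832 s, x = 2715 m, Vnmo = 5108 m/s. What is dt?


x/Vnmo = 2715/5108 = 0.531519
(x/Vnmo)^2 = 0.282513
t0^2 = 8.020224
sqrt(8.020224 + 0.282513) = 2.881447
dt = 2.881447 - 2.832 = 0.049447

0.049447


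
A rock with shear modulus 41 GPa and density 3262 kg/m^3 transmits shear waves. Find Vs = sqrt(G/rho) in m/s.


Convert G to Pa: G = 41e9 Pa
Compute G/rho = 41e9 / 3262 = 12568976.0883
Vs = sqrt(12568976.0883) = 3545.28 m/s

3545.28


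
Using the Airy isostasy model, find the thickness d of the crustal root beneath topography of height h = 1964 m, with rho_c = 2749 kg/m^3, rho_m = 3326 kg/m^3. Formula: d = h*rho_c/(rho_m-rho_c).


rho_m - rho_c = 3326 - 2749 = 577
d = 1964 * 2749 / 577
= 5399036 / 577
= 9357.08 m

9357.08


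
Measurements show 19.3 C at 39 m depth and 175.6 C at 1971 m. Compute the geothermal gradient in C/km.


dT = 175.6 - 19.3 = 156.3 C
dz = 1971 - 39 = 1932 m
gradient = dT/dz * 1000 = 156.3/1932 * 1000 = 80.9006 C/km

80.9006


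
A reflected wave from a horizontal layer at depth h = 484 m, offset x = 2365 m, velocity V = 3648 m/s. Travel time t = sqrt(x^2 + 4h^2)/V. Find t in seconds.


x^2 + 4h^2 = 2365^2 + 4*484^2 = 5593225 + 937024 = 6530249
sqrt(6530249) = 2555.4352
t = 2555.4352 / 3648 = 0.7005 s

0.7005


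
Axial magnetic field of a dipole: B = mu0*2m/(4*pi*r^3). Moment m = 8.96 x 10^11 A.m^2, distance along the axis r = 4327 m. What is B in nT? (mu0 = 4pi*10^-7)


m = 8.96 x 10^11 = 896000000000 A.m^2
2m = 1792000000000 A.m^2
r^3 = 4327^3 = 81014113783
B = (4pi*10^-7) * 1792000000000 / (4*pi * 81014113783) * 1e9
= 2251893.614093 / 1018053378791.04 * 1e9
= 2211.9603 nT

2211.9603


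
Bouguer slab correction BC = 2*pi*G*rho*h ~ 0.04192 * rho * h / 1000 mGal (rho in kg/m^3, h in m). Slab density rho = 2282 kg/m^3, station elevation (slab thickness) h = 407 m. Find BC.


BC = 0.04192 * rho * h / 1000
= 0.04192 * 2282 * 407 / 1000
= 38.9342 mGal

38.9342


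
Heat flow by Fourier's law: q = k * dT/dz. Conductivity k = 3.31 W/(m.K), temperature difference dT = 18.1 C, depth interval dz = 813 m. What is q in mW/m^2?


q = k * dT / dz * 1000
= 3.31 * 18.1 / 813 * 1000
= 0.073691 * 1000
= 73.6913 mW/m^2

73.6913


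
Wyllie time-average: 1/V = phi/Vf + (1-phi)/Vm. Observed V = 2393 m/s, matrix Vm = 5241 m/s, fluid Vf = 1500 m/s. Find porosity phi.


1/V - 1/Vm = 1/2393 - 1/5241 = 0.00022708
1/Vf - 1/Vm = 1/1500 - 1/5241 = 0.00047586
phi = 0.00022708 / 0.00047586 = 0.4772

0.4772


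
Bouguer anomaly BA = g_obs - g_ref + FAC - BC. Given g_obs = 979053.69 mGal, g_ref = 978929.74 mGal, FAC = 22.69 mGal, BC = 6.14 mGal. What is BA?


BA = g_obs - g_ref + FAC - BC
= 979053.69 - 978929.74 + 22.69 - 6.14
= 140.5 mGal

140.5


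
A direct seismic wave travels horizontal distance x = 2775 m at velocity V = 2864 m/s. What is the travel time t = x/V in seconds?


t = x / V
= 2775 / 2864
= 0.9689 s

0.9689


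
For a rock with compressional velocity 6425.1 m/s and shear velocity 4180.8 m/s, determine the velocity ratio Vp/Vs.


Vp/Vs = 6425.1 / 4180.8
= 1.5368

1.5368


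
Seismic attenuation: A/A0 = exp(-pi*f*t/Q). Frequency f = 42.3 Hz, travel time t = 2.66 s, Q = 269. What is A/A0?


pi*f*t/Q = pi*42.3*2.66/269 = 1.314073
A/A0 = exp(-1.314073) = 0.268723

0.268723


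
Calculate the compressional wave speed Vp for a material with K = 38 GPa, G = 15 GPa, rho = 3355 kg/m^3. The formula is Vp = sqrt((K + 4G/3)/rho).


First compute the effective modulus:
K + 4G/3 = 38e9 + 4*15e9/3 = 58000000000.0 Pa
Then divide by density:
58000000000.0 / 3355 = 17287630.4024 Pa/(kg/m^3)
Take the square root:
Vp = sqrt(17287630.4024) = 4157.84 m/s

4157.84


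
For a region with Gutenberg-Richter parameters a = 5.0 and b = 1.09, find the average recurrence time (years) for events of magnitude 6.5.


log10(N) = 5.0 - 1.09*6.5 = -2.085
N = 10^-2.085 = 0.008222
T = 1/N = 1/0.008222 = 121.6186 years

121.6186


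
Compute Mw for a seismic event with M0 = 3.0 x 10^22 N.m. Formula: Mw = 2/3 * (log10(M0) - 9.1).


log10(M0) = log10(3.0 x 10^22) = 22.4771
Mw = 2/3 * (22.4771 - 9.1)
= 2/3 * 13.3771
= 8.92

8.92


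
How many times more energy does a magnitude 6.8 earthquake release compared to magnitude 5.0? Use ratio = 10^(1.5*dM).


M2 - M1 = 6.8 - 5.0 = 1.8
1.5 * 1.8 = 2.7
ratio = 10^2.7 = 501.19

501.19


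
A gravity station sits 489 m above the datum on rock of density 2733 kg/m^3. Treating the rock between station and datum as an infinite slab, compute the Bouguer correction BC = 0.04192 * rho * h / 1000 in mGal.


BC = 0.04192 * rho * h / 1000
= 0.04192 * 2733 * 489 / 1000
= 56.0234 mGal

56.0234


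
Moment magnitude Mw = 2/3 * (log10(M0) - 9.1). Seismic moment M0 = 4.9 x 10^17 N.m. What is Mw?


log10(M0) = log10(4.9 x 10^17) = 17.6902
Mw = 2/3 * (17.6902 - 9.1)
= 2/3 * 8.5902
= 5.73

5.73


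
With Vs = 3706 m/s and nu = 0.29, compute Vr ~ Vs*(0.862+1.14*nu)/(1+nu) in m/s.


Numerator factor = 0.862 + 1.14*0.29 = 1.1926
Denominator = 1 + 0.29 = 1.29
Vr = 3706 * 1.1926 / 1.29 = 3426.18 m/s

3426.18


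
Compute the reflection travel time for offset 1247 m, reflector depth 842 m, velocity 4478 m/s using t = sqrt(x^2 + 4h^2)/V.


x^2 + 4h^2 = 1247^2 + 4*842^2 = 1555009 + 2835856 = 4390865
sqrt(4390865) = 2095.4391
t = 2095.4391 / 4478 = 0.4679 s

0.4679


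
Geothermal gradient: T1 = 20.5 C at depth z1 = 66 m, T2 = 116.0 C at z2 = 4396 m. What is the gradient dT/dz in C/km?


dT = 116.0 - 20.5 = 95.5 C
dz = 4396 - 66 = 4330 m
gradient = dT/dz * 1000 = 95.5/4330 * 1000 = 22.0554 C/km

22.0554


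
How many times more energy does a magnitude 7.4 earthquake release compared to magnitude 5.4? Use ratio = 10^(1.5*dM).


M2 - M1 = 7.4 - 5.4 = 2.0
1.5 * 2.0 = 3.0
ratio = 10^3.0 = 1000.0

1000.0


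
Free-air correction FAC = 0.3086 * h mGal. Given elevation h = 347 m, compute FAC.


FAC = 0.3086 * h
= 0.3086 * 347
= 107.0842 mGal

107.0842


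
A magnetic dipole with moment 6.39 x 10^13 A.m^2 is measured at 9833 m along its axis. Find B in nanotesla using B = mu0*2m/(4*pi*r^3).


m = 6.39 x 10^13 = 63900000000000 A.m^2
2m = 127800000000000 A.m^2
r^3 = 9833^3 = 950732012537
B = (4pi*10^-7) * 127800000000000 / (4*pi * 950732012537) * 1e9
= 160598216.45151 / 11947250824475.51 * 1e9
= 13442.2738 nT

13442.2738


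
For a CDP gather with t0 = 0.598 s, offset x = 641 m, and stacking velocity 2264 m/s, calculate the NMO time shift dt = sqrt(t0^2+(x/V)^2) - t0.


x/Vnmo = 641/2264 = 0.283127
(x/Vnmo)^2 = 0.080161
t0^2 = 0.357604
sqrt(0.357604 + 0.080161) = 0.661638
dt = 0.661638 - 0.598 = 0.063638

0.063638


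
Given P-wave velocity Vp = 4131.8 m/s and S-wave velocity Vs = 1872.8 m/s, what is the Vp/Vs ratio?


Vp/Vs = 4131.8 / 1872.8
= 2.2062

2.2062


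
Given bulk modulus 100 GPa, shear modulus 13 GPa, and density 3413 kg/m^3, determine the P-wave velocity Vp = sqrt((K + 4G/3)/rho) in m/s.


First compute the effective modulus:
K + 4G/3 = 100e9 + 4*13e9/3 = 117333333333.33 Pa
Then divide by density:
117333333333.33 / 3413 = 34378357.2615 Pa/(kg/m^3)
Take the square root:
Vp = sqrt(34378357.2615) = 5863.31 m/s

5863.31


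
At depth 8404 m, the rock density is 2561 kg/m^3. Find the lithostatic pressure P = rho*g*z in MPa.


P = rho * g * z / 1e6
= 2561 * 9.81 * 8404 / 1e6
= 211137137.64 / 1e6
= 211.1371 MPa

211.1371


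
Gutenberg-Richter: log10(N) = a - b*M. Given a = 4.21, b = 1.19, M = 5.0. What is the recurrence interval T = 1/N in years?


log10(N) = 4.21 - 1.19*5.0 = -1.74
N = 10^-1.74 = 0.018197
T = 1/N = 1/0.018197 = 54.9541 years

54.9541


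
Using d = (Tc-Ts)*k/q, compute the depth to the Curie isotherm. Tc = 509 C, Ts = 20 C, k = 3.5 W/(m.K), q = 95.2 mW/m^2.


T_Curie - T_surf = 509 - 20 = 489 C
Convert q to W/m^2: 95.2 mW/m^2 = 0.0952 W/m^2
d = 489 * 3.5 / 0.0952 = 17977.94 m

17977.94


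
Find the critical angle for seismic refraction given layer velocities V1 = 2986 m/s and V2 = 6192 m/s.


V1/V2 = 2986/6192 = 0.482235
theta_c = arcsin(0.482235) = 28.8315 degrees

28.8315


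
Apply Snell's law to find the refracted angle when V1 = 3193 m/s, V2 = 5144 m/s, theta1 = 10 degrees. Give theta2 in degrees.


sin(theta1) = sin(10 deg) = 0.173648
sin(theta2) = V2/V1 * sin(theta1) = 5144/3193 * 0.173648 = 0.279751
theta2 = arcsin(0.279751) = 16.2454 degrees

16.2454


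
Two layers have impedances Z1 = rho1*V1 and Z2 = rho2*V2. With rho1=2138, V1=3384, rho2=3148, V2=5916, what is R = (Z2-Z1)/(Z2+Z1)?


Z1 = 2138 * 3384 = 7234992
Z2 = 3148 * 5916 = 18623568
R = (18623568 - 7234992) / (18623568 + 7234992) = 11388576 / 25858560 = 0.4404

0.4404


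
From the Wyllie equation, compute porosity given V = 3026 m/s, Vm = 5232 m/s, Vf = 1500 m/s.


1/V - 1/Vm = 1/3026 - 1/5232 = 0.00013934
1/Vf - 1/Vm = 1/1500 - 1/5232 = 0.00047554
phi = 0.00013934 / 0.00047554 = 0.293

0.293


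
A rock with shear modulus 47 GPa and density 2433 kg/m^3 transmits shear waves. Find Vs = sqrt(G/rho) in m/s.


Convert G to Pa: G = 47e9 Pa
Compute G/rho = 47e9 / 2433 = 19317714.7554
Vs = sqrt(19317714.7554) = 4395.19 m/s

4395.19


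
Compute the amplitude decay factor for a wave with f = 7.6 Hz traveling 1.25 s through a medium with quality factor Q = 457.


pi*f*t/Q = pi*7.6*1.25/457 = 0.065307
A/A0 = exp(-0.065307) = 0.93678

0.93678


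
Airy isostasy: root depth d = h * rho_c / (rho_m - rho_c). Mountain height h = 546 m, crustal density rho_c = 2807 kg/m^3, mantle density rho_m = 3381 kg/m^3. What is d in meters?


rho_m - rho_c = 3381 - 2807 = 574
d = 546 * 2807 / 574
= 1532622 / 574
= 2670.07 m

2670.07


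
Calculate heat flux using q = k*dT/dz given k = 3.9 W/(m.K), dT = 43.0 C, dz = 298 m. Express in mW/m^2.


q = k * dT / dz * 1000
= 3.9 * 43.0 / 298 * 1000
= 0.562752 * 1000
= 562.7517 mW/m^2

562.7517


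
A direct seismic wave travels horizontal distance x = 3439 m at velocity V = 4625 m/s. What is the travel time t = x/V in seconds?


t = x / V
= 3439 / 4625
= 0.7436 s

0.7436


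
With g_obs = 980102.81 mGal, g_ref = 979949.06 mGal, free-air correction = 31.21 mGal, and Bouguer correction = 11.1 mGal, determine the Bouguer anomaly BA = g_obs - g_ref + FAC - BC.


BA = g_obs - g_ref + FAC - BC
= 980102.81 - 979949.06 + 31.21 - 11.1
= 173.86 mGal

173.86


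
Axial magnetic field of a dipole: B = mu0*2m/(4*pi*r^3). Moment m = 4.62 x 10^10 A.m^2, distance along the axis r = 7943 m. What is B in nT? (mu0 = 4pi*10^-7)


m = 4.62 x 10^10 = 46200000000 A.m^2
2m = 92400000000 A.m^2
r^3 = 7943^3 = 501133790807
B = (4pi*10^-7) * 92400000000 / (4*pi * 501133790807) * 1e9
= 116113.264477 / 6297432942659.5 * 1e9
= 18.4382 nT

18.4382


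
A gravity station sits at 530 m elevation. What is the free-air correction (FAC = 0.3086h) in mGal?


FAC = 0.3086 * h
= 0.3086 * 530
= 163.558 mGal

163.558


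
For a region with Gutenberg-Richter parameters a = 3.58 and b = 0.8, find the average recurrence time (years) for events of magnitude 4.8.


log10(N) = 3.58 - 0.8*4.8 = -0.26
N = 10^-0.26 = 0.549541
T = 1/N = 1/0.549541 = 1.8197 years

1.8197


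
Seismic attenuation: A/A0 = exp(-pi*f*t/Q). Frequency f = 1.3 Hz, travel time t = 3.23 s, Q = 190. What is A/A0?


pi*f*t/Q = pi*1.3*3.23/190 = 0.069429
A/A0 = exp(-0.069429) = 0.932926

0.932926


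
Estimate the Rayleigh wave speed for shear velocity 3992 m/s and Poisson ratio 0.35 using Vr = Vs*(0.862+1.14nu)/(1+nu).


Numerator factor = 0.862 + 1.14*0.35 = 1.261
Denominator = 1 + 0.35 = 1.35
Vr = 3992 * 1.261 / 1.35 = 3728.82 m/s

3728.82


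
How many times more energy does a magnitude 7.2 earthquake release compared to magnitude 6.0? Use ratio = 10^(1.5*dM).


M2 - M1 = 7.2 - 6.0 = 1.2
1.5 * 1.2 = 1.8
ratio = 10^1.8 = 63.1

63.1


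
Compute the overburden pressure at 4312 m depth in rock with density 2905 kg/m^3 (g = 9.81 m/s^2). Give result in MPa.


P = rho * g * z / 1e6
= 2905 * 9.81 * 4312 / 1e6
= 122883591.6 / 1e6
= 122.8836 MPa

122.8836


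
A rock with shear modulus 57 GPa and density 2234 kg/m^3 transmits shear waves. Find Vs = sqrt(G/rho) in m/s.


Convert G to Pa: G = 57e9 Pa
Compute G/rho = 57e9 / 2234 = 25514771.7099
Vs = sqrt(25514771.7099) = 5051.21 m/s

5051.21


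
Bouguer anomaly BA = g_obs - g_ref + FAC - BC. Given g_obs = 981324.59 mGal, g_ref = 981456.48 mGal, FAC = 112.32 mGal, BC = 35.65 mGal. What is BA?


BA = g_obs - g_ref + FAC - BC
= 981324.59 - 981456.48 + 112.32 - 35.65
= -55.22 mGal

-55.22


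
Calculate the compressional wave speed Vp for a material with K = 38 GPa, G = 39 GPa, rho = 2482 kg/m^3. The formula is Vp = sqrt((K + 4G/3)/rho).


First compute the effective modulus:
K + 4G/3 = 38e9 + 4*39e9/3 = 90000000000.0 Pa
Then divide by density:
90000000000.0 / 2482 = 36261079.7744 Pa/(kg/m^3)
Take the square root:
Vp = sqrt(36261079.7744) = 6021.72 m/s

6021.72


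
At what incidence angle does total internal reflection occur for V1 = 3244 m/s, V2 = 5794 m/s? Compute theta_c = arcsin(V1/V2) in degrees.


V1/V2 = 3244/5794 = 0.55989
theta_c = arcsin(0.55989) = 34.0482 degrees

34.0482


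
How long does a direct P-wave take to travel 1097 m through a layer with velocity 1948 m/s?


t = x / V
= 1097 / 1948
= 0.5631 s

0.5631


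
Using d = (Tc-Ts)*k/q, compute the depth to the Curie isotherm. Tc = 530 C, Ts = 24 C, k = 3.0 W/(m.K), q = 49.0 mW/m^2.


T_Curie - T_surf = 530 - 24 = 506 C
Convert q to W/m^2: 49.0 mW/m^2 = 0.049 W/m^2
d = 506 * 3.0 / 0.049 = 30979.59 m

30979.59


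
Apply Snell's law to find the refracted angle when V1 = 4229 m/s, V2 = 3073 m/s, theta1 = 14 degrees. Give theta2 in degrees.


sin(theta1) = sin(14 deg) = 0.241922
sin(theta2) = V2/V1 * sin(theta1) = 3073/4229 * 0.241922 = 0.175792
theta2 = arcsin(0.175792) = 10.1248 degrees

10.1248


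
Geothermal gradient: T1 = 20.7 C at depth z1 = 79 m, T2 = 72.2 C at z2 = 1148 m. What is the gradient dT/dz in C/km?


dT = 72.2 - 20.7 = 51.5 C
dz = 1148 - 79 = 1069 m
gradient = dT/dz * 1000 = 51.5/1069 * 1000 = 48.1759 C/km

48.1759
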